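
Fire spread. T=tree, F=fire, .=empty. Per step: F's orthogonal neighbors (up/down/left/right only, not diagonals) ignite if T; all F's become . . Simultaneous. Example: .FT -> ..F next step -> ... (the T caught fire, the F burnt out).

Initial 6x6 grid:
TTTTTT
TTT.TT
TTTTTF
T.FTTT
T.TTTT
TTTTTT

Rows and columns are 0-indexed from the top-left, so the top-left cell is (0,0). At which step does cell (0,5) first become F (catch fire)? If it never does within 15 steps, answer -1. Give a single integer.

Step 1: cell (0,5)='T' (+6 fires, +2 burnt)
Step 2: cell (0,5)='F' (+9 fires, +6 burnt)
  -> target ignites at step 2
Step 3: cell (0,5)='.' (+8 fires, +9 burnt)
Step 4: cell (0,5)='.' (+6 fires, +8 burnt)
Step 5: cell (0,5)='.' (+2 fires, +6 burnt)
Step 6: cell (0,5)='.' (+0 fires, +2 burnt)
  fire out at step 6

2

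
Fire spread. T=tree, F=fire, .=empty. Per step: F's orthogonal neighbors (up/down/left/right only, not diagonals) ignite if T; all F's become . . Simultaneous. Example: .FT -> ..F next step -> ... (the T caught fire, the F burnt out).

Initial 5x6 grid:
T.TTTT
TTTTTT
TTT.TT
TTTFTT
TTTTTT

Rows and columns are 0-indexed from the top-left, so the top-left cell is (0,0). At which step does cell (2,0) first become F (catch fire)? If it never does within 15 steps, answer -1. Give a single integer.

Step 1: cell (2,0)='T' (+3 fires, +1 burnt)
Step 2: cell (2,0)='T' (+6 fires, +3 burnt)
Step 3: cell (2,0)='T' (+7 fires, +6 burnt)
Step 4: cell (2,0)='F' (+7 fires, +7 burnt)
  -> target ignites at step 4
Step 5: cell (2,0)='.' (+3 fires, +7 burnt)
Step 6: cell (2,0)='.' (+1 fires, +3 burnt)
Step 7: cell (2,0)='.' (+0 fires, +1 burnt)
  fire out at step 7

4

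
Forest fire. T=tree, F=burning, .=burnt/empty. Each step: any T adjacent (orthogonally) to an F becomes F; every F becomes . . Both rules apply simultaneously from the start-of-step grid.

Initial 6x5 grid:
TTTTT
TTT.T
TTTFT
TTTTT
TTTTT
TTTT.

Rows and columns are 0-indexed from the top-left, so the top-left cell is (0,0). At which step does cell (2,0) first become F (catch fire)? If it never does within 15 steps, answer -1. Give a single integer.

Step 1: cell (2,0)='T' (+3 fires, +1 burnt)
Step 2: cell (2,0)='T' (+6 fires, +3 burnt)
Step 3: cell (2,0)='F' (+8 fires, +6 burnt)
  -> target ignites at step 3
Step 4: cell (2,0)='.' (+6 fires, +8 burnt)
Step 5: cell (2,0)='.' (+3 fires, +6 burnt)
Step 6: cell (2,0)='.' (+1 fires, +3 burnt)
Step 7: cell (2,0)='.' (+0 fires, +1 burnt)
  fire out at step 7

3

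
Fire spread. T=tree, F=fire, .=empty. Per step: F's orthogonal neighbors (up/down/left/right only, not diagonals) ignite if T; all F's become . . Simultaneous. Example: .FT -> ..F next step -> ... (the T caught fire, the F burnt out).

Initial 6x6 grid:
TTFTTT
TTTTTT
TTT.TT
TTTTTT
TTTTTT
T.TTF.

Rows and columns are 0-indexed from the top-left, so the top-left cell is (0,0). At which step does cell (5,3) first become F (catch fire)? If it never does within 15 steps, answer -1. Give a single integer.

Step 1: cell (5,3)='F' (+5 fires, +2 burnt)
  -> target ignites at step 1
Step 2: cell (5,3)='.' (+9 fires, +5 burnt)
Step 3: cell (5,3)='.' (+9 fires, +9 burnt)
Step 4: cell (5,3)='.' (+5 fires, +9 burnt)
Step 5: cell (5,3)='.' (+2 fires, +5 burnt)
Step 6: cell (5,3)='.' (+1 fires, +2 burnt)
Step 7: cell (5,3)='.' (+0 fires, +1 burnt)
  fire out at step 7

1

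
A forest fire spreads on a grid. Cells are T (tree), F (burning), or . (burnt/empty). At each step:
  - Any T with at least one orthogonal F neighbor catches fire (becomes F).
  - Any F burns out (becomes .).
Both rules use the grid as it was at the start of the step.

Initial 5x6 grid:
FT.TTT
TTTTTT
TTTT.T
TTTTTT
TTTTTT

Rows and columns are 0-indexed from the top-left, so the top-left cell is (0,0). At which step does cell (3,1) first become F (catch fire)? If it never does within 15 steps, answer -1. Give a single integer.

Step 1: cell (3,1)='T' (+2 fires, +1 burnt)
Step 2: cell (3,1)='T' (+2 fires, +2 burnt)
Step 3: cell (3,1)='T' (+3 fires, +2 burnt)
Step 4: cell (3,1)='F' (+4 fires, +3 burnt)
  -> target ignites at step 4
Step 5: cell (3,1)='.' (+5 fires, +4 burnt)
Step 6: cell (3,1)='.' (+4 fires, +5 burnt)
Step 7: cell (3,1)='.' (+4 fires, +4 burnt)
Step 8: cell (3,1)='.' (+2 fires, +4 burnt)
Step 9: cell (3,1)='.' (+1 fires, +2 burnt)
Step 10: cell (3,1)='.' (+0 fires, +1 burnt)
  fire out at step 10

4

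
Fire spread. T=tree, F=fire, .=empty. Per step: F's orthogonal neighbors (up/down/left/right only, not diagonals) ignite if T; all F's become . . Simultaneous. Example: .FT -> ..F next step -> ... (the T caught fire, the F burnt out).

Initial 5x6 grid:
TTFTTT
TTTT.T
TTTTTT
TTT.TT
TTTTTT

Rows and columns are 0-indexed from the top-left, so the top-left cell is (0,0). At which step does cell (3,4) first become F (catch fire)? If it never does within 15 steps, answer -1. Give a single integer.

Step 1: cell (3,4)='T' (+3 fires, +1 burnt)
Step 2: cell (3,4)='T' (+5 fires, +3 burnt)
Step 3: cell (3,4)='T' (+5 fires, +5 burnt)
Step 4: cell (3,4)='T' (+5 fires, +5 burnt)
Step 5: cell (3,4)='F' (+5 fires, +5 burnt)
  -> target ignites at step 5
Step 6: cell (3,4)='.' (+3 fires, +5 burnt)
Step 7: cell (3,4)='.' (+1 fires, +3 burnt)
Step 8: cell (3,4)='.' (+0 fires, +1 burnt)
  fire out at step 8

5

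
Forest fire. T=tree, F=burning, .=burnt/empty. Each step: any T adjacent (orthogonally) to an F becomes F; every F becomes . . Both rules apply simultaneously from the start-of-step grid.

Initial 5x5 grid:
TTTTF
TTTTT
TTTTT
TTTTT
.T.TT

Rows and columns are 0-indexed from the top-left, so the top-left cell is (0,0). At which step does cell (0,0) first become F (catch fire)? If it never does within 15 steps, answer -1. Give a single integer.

Step 1: cell (0,0)='T' (+2 fires, +1 burnt)
Step 2: cell (0,0)='T' (+3 fires, +2 burnt)
Step 3: cell (0,0)='T' (+4 fires, +3 burnt)
Step 4: cell (0,0)='F' (+5 fires, +4 burnt)
  -> target ignites at step 4
Step 5: cell (0,0)='.' (+4 fires, +5 burnt)
Step 6: cell (0,0)='.' (+2 fires, +4 burnt)
Step 7: cell (0,0)='.' (+2 fires, +2 burnt)
Step 8: cell (0,0)='.' (+0 fires, +2 burnt)
  fire out at step 8

4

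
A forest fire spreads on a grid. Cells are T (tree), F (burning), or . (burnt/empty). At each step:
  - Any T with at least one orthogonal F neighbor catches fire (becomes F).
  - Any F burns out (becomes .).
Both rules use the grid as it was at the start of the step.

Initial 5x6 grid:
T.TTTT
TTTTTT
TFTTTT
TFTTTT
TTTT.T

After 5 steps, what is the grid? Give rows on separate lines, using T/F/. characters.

Step 1: 6 trees catch fire, 2 burn out
  T.TTTT
  TFTTTT
  F.FTTT
  F.FTTT
  TFTT.T
Step 2: 6 trees catch fire, 6 burn out
  T.TTTT
  F.FTTT
  ...FTT
  ...FTT
  F.FT.T
Step 3: 6 trees catch fire, 6 burn out
  F.FTTT
  ...FTT
  ....FT
  ....FT
  ...F.T
Step 4: 4 trees catch fire, 6 burn out
  ...FTT
  ....FT
  .....F
  .....F
  .....T
Step 5: 3 trees catch fire, 4 burn out
  ....FT
  .....F
  ......
  ......
  .....F

....FT
.....F
......
......
.....F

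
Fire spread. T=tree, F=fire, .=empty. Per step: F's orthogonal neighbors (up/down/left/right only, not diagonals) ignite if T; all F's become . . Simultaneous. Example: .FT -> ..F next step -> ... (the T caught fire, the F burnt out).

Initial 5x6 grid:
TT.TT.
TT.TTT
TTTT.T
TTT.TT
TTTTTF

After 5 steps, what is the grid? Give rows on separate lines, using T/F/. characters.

Step 1: 2 trees catch fire, 1 burn out
  TT.TT.
  TT.TTT
  TTTT.T
  TTT.TF
  TTTTF.
Step 2: 3 trees catch fire, 2 burn out
  TT.TT.
  TT.TTT
  TTTT.F
  TTT.F.
  TTTF..
Step 3: 2 trees catch fire, 3 burn out
  TT.TT.
  TT.TTF
  TTTT..
  TTT...
  TTF...
Step 4: 3 trees catch fire, 2 burn out
  TT.TT.
  TT.TF.
  TTTT..
  TTF...
  TF....
Step 5: 5 trees catch fire, 3 burn out
  TT.TF.
  TT.F..
  TTFT..
  TF....
  F.....

TT.TF.
TT.F..
TTFT..
TF....
F.....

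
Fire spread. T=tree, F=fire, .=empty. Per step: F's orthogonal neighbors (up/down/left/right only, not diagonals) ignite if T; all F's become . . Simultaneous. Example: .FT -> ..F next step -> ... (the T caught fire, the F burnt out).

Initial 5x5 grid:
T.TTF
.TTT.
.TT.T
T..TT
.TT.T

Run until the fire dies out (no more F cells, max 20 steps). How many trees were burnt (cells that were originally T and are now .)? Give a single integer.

Step 1: +1 fires, +1 burnt (F count now 1)
Step 2: +2 fires, +1 burnt (F count now 2)
Step 3: +1 fires, +2 burnt (F count now 1)
Step 4: +2 fires, +1 burnt (F count now 2)
Step 5: +1 fires, +2 burnt (F count now 1)
Step 6: +0 fires, +1 burnt (F count now 0)
Fire out after step 6
Initially T: 15, now '.': 17
Total burnt (originally-T cells now '.'): 7

Answer: 7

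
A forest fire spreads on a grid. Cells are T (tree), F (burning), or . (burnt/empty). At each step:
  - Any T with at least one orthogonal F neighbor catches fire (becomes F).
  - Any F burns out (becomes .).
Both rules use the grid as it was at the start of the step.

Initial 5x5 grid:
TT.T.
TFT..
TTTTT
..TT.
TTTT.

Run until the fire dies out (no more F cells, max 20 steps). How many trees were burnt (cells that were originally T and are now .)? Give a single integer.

Answer: 15

Derivation:
Step 1: +4 fires, +1 burnt (F count now 4)
Step 2: +3 fires, +4 burnt (F count now 3)
Step 3: +2 fires, +3 burnt (F count now 2)
Step 4: +3 fires, +2 burnt (F count now 3)
Step 5: +2 fires, +3 burnt (F count now 2)
Step 6: +1 fires, +2 burnt (F count now 1)
Step 7: +0 fires, +1 burnt (F count now 0)
Fire out after step 7
Initially T: 16, now '.': 24
Total burnt (originally-T cells now '.'): 15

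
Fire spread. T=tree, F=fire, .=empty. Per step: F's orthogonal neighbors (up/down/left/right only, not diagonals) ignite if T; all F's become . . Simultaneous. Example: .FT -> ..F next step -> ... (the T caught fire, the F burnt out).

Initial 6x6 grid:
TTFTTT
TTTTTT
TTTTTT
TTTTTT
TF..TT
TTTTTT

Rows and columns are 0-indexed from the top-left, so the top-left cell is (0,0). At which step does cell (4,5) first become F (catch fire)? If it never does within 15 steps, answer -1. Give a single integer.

Step 1: cell (4,5)='T' (+6 fires, +2 burnt)
Step 2: cell (4,5)='T' (+10 fires, +6 burnt)
Step 3: cell (4,5)='T' (+7 fires, +10 burnt)
Step 4: cell (4,5)='T' (+4 fires, +7 burnt)
Step 5: cell (4,5)='T' (+4 fires, +4 burnt)
Step 6: cell (4,5)='F' (+1 fires, +4 burnt)
  -> target ignites at step 6
Step 7: cell (4,5)='.' (+0 fires, +1 burnt)
  fire out at step 7

6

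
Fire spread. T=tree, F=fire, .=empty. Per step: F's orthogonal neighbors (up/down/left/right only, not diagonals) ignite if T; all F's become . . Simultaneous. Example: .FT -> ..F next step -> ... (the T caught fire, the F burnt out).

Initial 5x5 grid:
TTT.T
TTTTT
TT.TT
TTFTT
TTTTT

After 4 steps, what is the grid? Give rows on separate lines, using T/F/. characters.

Step 1: 3 trees catch fire, 1 burn out
  TTT.T
  TTTTT
  TT.TT
  TF.FT
  TTFTT
Step 2: 6 trees catch fire, 3 burn out
  TTT.T
  TTTTT
  TF.FT
  F...F
  TF.FT
Step 3: 6 trees catch fire, 6 burn out
  TTT.T
  TFTFT
  F...F
  .....
  F...F
Step 4: 4 trees catch fire, 6 burn out
  TFT.T
  F.F.F
  .....
  .....
  .....

TFT.T
F.F.F
.....
.....
.....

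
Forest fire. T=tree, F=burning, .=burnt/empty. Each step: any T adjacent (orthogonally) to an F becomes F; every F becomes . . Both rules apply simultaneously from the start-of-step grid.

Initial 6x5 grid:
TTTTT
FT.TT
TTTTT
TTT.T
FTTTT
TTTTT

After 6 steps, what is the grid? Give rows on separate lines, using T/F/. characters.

Step 1: 6 trees catch fire, 2 burn out
  FTTTT
  .F.TT
  FTTTT
  FTT.T
  .FTTT
  FTTTT
Step 2: 5 trees catch fire, 6 burn out
  .FTTT
  ...TT
  .FTTT
  .FT.T
  ..FTT
  .FTTT
Step 3: 5 trees catch fire, 5 burn out
  ..FTT
  ...TT
  ..FTT
  ..F.T
  ...FT
  ..FTT
Step 4: 4 trees catch fire, 5 burn out
  ...FT
  ...TT
  ...FT
  ....T
  ....F
  ...FT
Step 5: 5 trees catch fire, 4 burn out
  ....F
  ...FT
  ....F
  ....F
  .....
  ....F
Step 6: 1 trees catch fire, 5 burn out
  .....
  ....F
  .....
  .....
  .....
  .....

.....
....F
.....
.....
.....
.....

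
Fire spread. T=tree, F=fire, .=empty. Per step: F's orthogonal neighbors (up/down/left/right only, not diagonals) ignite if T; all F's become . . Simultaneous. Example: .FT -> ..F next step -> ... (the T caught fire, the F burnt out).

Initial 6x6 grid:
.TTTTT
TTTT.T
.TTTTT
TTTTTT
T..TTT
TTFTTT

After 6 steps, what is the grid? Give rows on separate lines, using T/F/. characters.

Step 1: 2 trees catch fire, 1 burn out
  .TTTTT
  TTTT.T
  .TTTTT
  TTTTTT
  T..TTT
  TF.FTT
Step 2: 3 trees catch fire, 2 burn out
  .TTTTT
  TTTT.T
  .TTTTT
  TTTTTT
  T..FTT
  F...FT
Step 3: 4 trees catch fire, 3 burn out
  .TTTTT
  TTTT.T
  .TTTTT
  TTTFTT
  F...FT
  .....F
Step 4: 5 trees catch fire, 4 burn out
  .TTTTT
  TTTT.T
  .TTFTT
  FTF.FT
  .....F
  ......
Step 5: 5 trees catch fire, 5 burn out
  .TTTTT
  TTTF.T
  .TF.FT
  .F...F
  ......
  ......
Step 6: 4 trees catch fire, 5 burn out
  .TTFTT
  TTF..T
  .F...F
  ......
  ......
  ......

.TTFTT
TTF..T
.F...F
......
......
......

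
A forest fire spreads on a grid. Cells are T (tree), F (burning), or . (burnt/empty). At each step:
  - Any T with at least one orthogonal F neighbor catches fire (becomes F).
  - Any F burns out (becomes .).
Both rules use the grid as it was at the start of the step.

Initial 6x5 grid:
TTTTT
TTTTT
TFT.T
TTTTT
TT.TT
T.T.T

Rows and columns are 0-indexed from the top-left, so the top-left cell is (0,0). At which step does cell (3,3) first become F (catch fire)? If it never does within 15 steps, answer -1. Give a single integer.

Step 1: cell (3,3)='T' (+4 fires, +1 burnt)
Step 2: cell (3,3)='T' (+6 fires, +4 burnt)
Step 3: cell (3,3)='F' (+5 fires, +6 burnt)
  -> target ignites at step 3
Step 4: cell (3,3)='.' (+5 fires, +5 burnt)
Step 5: cell (3,3)='.' (+3 fires, +5 burnt)
Step 6: cell (3,3)='.' (+1 fires, +3 burnt)
Step 7: cell (3,3)='.' (+0 fires, +1 burnt)
  fire out at step 7

3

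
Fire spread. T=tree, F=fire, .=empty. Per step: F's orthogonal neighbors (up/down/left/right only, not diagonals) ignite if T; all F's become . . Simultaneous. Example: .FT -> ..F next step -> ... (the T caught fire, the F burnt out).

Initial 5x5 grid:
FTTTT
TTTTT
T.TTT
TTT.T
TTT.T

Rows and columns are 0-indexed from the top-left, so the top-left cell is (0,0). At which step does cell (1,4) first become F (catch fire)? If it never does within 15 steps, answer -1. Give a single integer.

Step 1: cell (1,4)='T' (+2 fires, +1 burnt)
Step 2: cell (1,4)='T' (+3 fires, +2 burnt)
Step 3: cell (1,4)='T' (+3 fires, +3 burnt)
Step 4: cell (1,4)='T' (+5 fires, +3 burnt)
Step 5: cell (1,4)='F' (+4 fires, +5 burnt)
  -> target ignites at step 5
Step 6: cell (1,4)='.' (+2 fires, +4 burnt)
Step 7: cell (1,4)='.' (+1 fires, +2 burnt)
Step 8: cell (1,4)='.' (+1 fires, +1 burnt)
Step 9: cell (1,4)='.' (+0 fires, +1 burnt)
  fire out at step 9

5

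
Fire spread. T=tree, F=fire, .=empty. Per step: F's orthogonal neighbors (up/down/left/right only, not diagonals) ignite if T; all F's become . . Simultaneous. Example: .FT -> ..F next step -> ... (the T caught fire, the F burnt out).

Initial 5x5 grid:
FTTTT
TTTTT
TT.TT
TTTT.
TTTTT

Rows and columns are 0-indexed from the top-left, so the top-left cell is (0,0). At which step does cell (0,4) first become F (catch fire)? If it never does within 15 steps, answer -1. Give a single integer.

Step 1: cell (0,4)='T' (+2 fires, +1 burnt)
Step 2: cell (0,4)='T' (+3 fires, +2 burnt)
Step 3: cell (0,4)='T' (+4 fires, +3 burnt)
Step 4: cell (0,4)='F' (+4 fires, +4 burnt)
  -> target ignites at step 4
Step 5: cell (0,4)='.' (+4 fires, +4 burnt)
Step 6: cell (0,4)='.' (+3 fires, +4 burnt)
Step 7: cell (0,4)='.' (+1 fires, +3 burnt)
Step 8: cell (0,4)='.' (+1 fires, +1 burnt)
Step 9: cell (0,4)='.' (+0 fires, +1 burnt)
  fire out at step 9

4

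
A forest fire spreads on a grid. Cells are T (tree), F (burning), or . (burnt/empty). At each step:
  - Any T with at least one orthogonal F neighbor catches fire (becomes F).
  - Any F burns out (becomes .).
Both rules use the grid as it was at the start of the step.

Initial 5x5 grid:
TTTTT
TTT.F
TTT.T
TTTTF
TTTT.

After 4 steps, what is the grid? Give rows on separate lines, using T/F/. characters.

Step 1: 3 trees catch fire, 2 burn out
  TTTTF
  TTT..
  TTT.F
  TTTF.
  TTTT.
Step 2: 3 trees catch fire, 3 burn out
  TTTF.
  TTT..
  TTT..
  TTF..
  TTTF.
Step 3: 4 trees catch fire, 3 burn out
  TTF..
  TTT..
  TTF..
  TF...
  TTF..
Step 4: 5 trees catch fire, 4 burn out
  TF...
  TTF..
  TF...
  F....
  TF...

TF...
TTF..
TF...
F....
TF...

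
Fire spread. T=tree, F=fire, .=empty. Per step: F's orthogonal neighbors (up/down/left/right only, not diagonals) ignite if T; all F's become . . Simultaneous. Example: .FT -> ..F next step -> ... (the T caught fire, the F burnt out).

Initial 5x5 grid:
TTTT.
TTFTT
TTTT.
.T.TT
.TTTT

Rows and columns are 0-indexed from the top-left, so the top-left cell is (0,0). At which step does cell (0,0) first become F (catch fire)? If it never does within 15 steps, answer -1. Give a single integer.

Step 1: cell (0,0)='T' (+4 fires, +1 burnt)
Step 2: cell (0,0)='T' (+6 fires, +4 burnt)
Step 3: cell (0,0)='F' (+4 fires, +6 burnt)
  -> target ignites at step 3
Step 4: cell (0,0)='.' (+3 fires, +4 burnt)
Step 5: cell (0,0)='.' (+2 fires, +3 burnt)
Step 6: cell (0,0)='.' (+0 fires, +2 burnt)
  fire out at step 6

3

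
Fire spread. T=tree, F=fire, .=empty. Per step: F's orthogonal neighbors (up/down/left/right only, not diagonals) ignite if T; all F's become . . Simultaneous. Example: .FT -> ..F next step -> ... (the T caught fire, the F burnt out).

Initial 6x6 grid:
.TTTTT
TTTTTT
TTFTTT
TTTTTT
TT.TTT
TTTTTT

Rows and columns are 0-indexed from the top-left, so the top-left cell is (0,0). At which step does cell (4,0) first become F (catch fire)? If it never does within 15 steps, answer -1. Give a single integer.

Step 1: cell (4,0)='T' (+4 fires, +1 burnt)
Step 2: cell (4,0)='T' (+7 fires, +4 burnt)
Step 3: cell (4,0)='T' (+9 fires, +7 burnt)
Step 4: cell (4,0)='F' (+7 fires, +9 burnt)
  -> target ignites at step 4
Step 5: cell (4,0)='.' (+5 fires, +7 burnt)
Step 6: cell (4,0)='.' (+1 fires, +5 burnt)
Step 7: cell (4,0)='.' (+0 fires, +1 burnt)
  fire out at step 7

4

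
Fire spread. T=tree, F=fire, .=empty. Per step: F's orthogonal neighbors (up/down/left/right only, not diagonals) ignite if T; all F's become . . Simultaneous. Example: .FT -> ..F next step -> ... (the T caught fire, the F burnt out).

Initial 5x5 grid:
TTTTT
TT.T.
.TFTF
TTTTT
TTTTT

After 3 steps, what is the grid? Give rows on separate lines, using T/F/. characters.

Step 1: 4 trees catch fire, 2 burn out
  TTTTT
  TT.T.
  .F.F.
  TTFTF
  TTTTT
Step 2: 6 trees catch fire, 4 burn out
  TTTTT
  TF.F.
  .....
  TF.F.
  TTFTF
Step 3: 6 trees catch fire, 6 burn out
  TFTFT
  F....
  .....
  F....
  TF.F.

TFTFT
F....
.....
F....
TF.F.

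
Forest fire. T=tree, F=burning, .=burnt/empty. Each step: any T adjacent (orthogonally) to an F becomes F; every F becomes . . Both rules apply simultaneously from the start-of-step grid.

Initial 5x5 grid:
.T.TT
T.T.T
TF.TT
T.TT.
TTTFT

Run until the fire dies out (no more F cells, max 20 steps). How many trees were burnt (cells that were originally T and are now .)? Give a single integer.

Answer: 14

Derivation:
Step 1: +4 fires, +2 burnt (F count now 4)
Step 2: +5 fires, +4 burnt (F count now 5)
Step 3: +2 fires, +5 burnt (F count now 2)
Step 4: +1 fires, +2 burnt (F count now 1)
Step 5: +1 fires, +1 burnt (F count now 1)
Step 6: +1 fires, +1 burnt (F count now 1)
Step 7: +0 fires, +1 burnt (F count now 0)
Fire out after step 7
Initially T: 16, now '.': 23
Total burnt (originally-T cells now '.'): 14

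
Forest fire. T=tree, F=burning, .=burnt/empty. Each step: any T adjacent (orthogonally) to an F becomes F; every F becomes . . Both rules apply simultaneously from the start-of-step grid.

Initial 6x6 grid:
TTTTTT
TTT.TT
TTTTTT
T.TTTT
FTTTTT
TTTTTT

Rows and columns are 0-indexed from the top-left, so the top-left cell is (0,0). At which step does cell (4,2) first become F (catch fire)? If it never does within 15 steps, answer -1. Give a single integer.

Step 1: cell (4,2)='T' (+3 fires, +1 burnt)
Step 2: cell (4,2)='F' (+3 fires, +3 burnt)
  -> target ignites at step 2
Step 3: cell (4,2)='.' (+5 fires, +3 burnt)
Step 4: cell (4,2)='.' (+6 fires, +5 burnt)
Step 5: cell (4,2)='.' (+6 fires, +6 burnt)
Step 6: cell (4,2)='.' (+4 fires, +6 burnt)
Step 7: cell (4,2)='.' (+3 fires, +4 burnt)
Step 8: cell (4,2)='.' (+2 fires, +3 burnt)
Step 9: cell (4,2)='.' (+1 fires, +2 burnt)
Step 10: cell (4,2)='.' (+0 fires, +1 burnt)
  fire out at step 10

2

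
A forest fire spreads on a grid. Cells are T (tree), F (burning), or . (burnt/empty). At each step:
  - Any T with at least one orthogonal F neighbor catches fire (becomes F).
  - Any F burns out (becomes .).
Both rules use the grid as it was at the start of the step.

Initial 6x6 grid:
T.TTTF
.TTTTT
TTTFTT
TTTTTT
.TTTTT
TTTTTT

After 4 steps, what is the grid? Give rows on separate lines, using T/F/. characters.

Step 1: 6 trees catch fire, 2 burn out
  T.TTF.
  .TTFTF
  TTF.FT
  TTTFTT
  .TTTTT
  TTTTTT
Step 2: 8 trees catch fire, 6 burn out
  T.TF..
  .TF.F.
  TF...F
  TTF.FT
  .TTFTT
  TTTTTT
Step 3: 8 trees catch fire, 8 burn out
  T.F...
  .F....
  F.....
  TF...F
  .TF.FT
  TTTFTT
Step 4: 5 trees catch fire, 8 burn out
  T.....
  ......
  ......
  F.....
  .F...F
  TTF.FT

T.....
......
......
F.....
.F...F
TTF.FT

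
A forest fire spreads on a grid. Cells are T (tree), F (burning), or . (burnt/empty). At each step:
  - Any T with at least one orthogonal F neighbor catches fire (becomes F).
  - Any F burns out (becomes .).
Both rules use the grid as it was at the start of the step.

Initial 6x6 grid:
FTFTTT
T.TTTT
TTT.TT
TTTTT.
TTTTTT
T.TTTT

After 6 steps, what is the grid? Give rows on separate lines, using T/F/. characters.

Step 1: 4 trees catch fire, 2 burn out
  .F.FTT
  F.FTTT
  TTT.TT
  TTTTT.
  TTTTTT
  T.TTTT
Step 2: 4 trees catch fire, 4 burn out
  ....FT
  ...FTT
  FTF.TT
  TTTTT.
  TTTTTT
  T.TTTT
Step 3: 5 trees catch fire, 4 burn out
  .....F
  ....FT
  .F..TT
  FTFTT.
  TTTTTT
  T.TTTT
Step 4: 6 trees catch fire, 5 burn out
  ......
  .....F
  ....FT
  .F.FT.
  FTFTTT
  T.TTTT
Step 5: 6 trees catch fire, 6 burn out
  ......
  ......
  .....F
  ....F.
  .F.FTT
  F.FTTT
Step 6: 2 trees catch fire, 6 burn out
  ......
  ......
  ......
  ......
  ....FT
  ...FTT

......
......
......
......
....FT
...FTT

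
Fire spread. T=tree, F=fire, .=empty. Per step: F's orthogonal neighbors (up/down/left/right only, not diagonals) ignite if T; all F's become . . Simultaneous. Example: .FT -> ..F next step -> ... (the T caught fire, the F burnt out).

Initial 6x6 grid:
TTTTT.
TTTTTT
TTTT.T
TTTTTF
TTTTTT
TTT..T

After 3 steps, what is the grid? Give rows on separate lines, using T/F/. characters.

Step 1: 3 trees catch fire, 1 burn out
  TTTTT.
  TTTTTT
  TTTT.F
  TTTTF.
  TTTTTF
  TTT..T
Step 2: 4 trees catch fire, 3 burn out
  TTTTT.
  TTTTTF
  TTTT..
  TTTF..
  TTTTF.
  TTT..F
Step 3: 4 trees catch fire, 4 burn out
  TTTTT.
  TTTTF.
  TTTF..
  TTF...
  TTTF..
  TTT...

TTTTT.
TTTTF.
TTTF..
TTF...
TTTF..
TTT...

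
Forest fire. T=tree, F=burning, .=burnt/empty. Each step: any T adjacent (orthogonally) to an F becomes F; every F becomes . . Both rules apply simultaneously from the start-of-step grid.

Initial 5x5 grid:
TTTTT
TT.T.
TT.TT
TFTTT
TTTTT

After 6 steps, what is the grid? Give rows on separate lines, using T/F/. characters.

Step 1: 4 trees catch fire, 1 burn out
  TTTTT
  TT.T.
  TF.TT
  F.FTT
  TFTTT
Step 2: 5 trees catch fire, 4 burn out
  TTTTT
  TF.T.
  F..TT
  ...FT
  F.FTT
Step 3: 5 trees catch fire, 5 burn out
  TFTTT
  F..T.
  ...FT
  ....F
  ...FT
Step 4: 5 trees catch fire, 5 burn out
  F.FTT
  ...F.
  ....F
  .....
  ....F
Step 5: 1 trees catch fire, 5 burn out
  ...FT
  .....
  .....
  .....
  .....
Step 6: 1 trees catch fire, 1 burn out
  ....F
  .....
  .....
  .....
  .....

....F
.....
.....
.....
.....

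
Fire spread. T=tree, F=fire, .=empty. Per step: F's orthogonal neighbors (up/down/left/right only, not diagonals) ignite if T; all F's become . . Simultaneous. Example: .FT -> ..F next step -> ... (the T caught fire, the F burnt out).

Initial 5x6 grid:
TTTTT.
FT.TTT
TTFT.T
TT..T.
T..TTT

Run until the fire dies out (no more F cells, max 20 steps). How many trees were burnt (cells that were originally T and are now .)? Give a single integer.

Step 1: +5 fires, +2 burnt (F count now 5)
Step 2: +4 fires, +5 burnt (F count now 4)
Step 3: +4 fires, +4 burnt (F count now 4)
Step 4: +2 fires, +4 burnt (F count now 2)
Step 5: +1 fires, +2 burnt (F count now 1)
Step 6: +0 fires, +1 burnt (F count now 0)
Fire out after step 6
Initially T: 20, now '.': 26
Total burnt (originally-T cells now '.'): 16

Answer: 16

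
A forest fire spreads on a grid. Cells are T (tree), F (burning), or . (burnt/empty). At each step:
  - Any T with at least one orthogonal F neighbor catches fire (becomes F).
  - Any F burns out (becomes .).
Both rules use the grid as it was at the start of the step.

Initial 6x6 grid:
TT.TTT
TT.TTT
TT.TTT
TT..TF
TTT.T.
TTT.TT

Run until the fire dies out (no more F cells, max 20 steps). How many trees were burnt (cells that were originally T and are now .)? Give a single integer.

Step 1: +2 fires, +1 burnt (F count now 2)
Step 2: +3 fires, +2 burnt (F count now 3)
Step 3: +4 fires, +3 burnt (F count now 4)
Step 4: +3 fires, +4 burnt (F count now 3)
Step 5: +1 fires, +3 burnt (F count now 1)
Step 6: +0 fires, +1 burnt (F count now 0)
Fire out after step 6
Initially T: 27, now '.': 22
Total burnt (originally-T cells now '.'): 13

Answer: 13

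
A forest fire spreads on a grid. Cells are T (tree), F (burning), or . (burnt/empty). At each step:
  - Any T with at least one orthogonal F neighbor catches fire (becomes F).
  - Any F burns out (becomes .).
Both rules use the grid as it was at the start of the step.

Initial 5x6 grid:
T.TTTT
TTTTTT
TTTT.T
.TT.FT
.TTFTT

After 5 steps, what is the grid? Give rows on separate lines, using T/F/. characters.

Step 1: 3 trees catch fire, 2 burn out
  T.TTTT
  TTTTTT
  TTTT.T
  .TT..F
  .TF.FT
Step 2: 4 trees catch fire, 3 burn out
  T.TTTT
  TTTTTT
  TTTT.F
  .TF...
  .F...F
Step 3: 3 trees catch fire, 4 burn out
  T.TTTT
  TTTTTF
  TTFT..
  .F....
  ......
Step 4: 5 trees catch fire, 3 burn out
  T.TTTF
  TTFTF.
  TF.F..
  ......
  ......
Step 5: 5 trees catch fire, 5 burn out
  T.FTF.
  TF.F..
  F.....
  ......
  ......

T.FTF.
TF.F..
F.....
......
......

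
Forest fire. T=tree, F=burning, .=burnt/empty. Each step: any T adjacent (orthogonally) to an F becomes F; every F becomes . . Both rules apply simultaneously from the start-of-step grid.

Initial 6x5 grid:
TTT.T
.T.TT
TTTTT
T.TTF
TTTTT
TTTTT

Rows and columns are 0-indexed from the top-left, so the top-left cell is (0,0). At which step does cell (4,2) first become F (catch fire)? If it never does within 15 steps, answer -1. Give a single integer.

Step 1: cell (4,2)='T' (+3 fires, +1 burnt)
Step 2: cell (4,2)='T' (+5 fires, +3 burnt)
Step 3: cell (4,2)='F' (+5 fires, +5 burnt)
  -> target ignites at step 3
Step 4: cell (4,2)='.' (+3 fires, +5 burnt)
Step 5: cell (4,2)='.' (+4 fires, +3 burnt)
Step 6: cell (4,2)='.' (+3 fires, +4 burnt)
Step 7: cell (4,2)='.' (+2 fires, +3 burnt)
Step 8: cell (4,2)='.' (+0 fires, +2 burnt)
  fire out at step 8

3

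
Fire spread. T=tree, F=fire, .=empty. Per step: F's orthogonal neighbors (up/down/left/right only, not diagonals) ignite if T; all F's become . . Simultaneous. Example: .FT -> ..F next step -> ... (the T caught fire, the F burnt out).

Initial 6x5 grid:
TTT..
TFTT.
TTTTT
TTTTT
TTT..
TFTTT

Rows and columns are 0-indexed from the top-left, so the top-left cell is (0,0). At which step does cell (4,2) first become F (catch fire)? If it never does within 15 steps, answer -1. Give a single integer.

Step 1: cell (4,2)='T' (+7 fires, +2 burnt)
Step 2: cell (4,2)='F' (+9 fires, +7 burnt)
  -> target ignites at step 2
Step 3: cell (4,2)='.' (+4 fires, +9 burnt)
Step 4: cell (4,2)='.' (+2 fires, +4 burnt)
Step 5: cell (4,2)='.' (+1 fires, +2 burnt)
Step 6: cell (4,2)='.' (+0 fires, +1 burnt)
  fire out at step 6

2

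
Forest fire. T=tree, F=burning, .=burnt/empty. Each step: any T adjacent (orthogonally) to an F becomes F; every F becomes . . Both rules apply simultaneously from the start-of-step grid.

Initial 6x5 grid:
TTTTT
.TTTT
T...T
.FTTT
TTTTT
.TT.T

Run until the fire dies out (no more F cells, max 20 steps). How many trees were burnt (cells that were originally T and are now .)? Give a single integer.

Answer: 21

Derivation:
Step 1: +2 fires, +1 burnt (F count now 2)
Step 2: +4 fires, +2 burnt (F count now 4)
Step 3: +3 fires, +4 burnt (F count now 3)
Step 4: +2 fires, +3 burnt (F count now 2)
Step 5: +2 fires, +2 burnt (F count now 2)
Step 6: +2 fires, +2 burnt (F count now 2)
Step 7: +2 fires, +2 burnt (F count now 2)
Step 8: +2 fires, +2 burnt (F count now 2)
Step 9: +1 fires, +2 burnt (F count now 1)
Step 10: +1 fires, +1 burnt (F count now 1)
Step 11: +0 fires, +1 burnt (F count now 0)
Fire out after step 11
Initially T: 22, now '.': 29
Total burnt (originally-T cells now '.'): 21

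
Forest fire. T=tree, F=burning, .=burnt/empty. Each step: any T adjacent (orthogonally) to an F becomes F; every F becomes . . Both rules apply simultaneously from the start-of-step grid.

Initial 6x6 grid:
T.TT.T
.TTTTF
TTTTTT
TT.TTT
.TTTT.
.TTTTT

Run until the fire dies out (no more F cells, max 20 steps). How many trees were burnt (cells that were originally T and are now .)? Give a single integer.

Answer: 27

Derivation:
Step 1: +3 fires, +1 burnt (F count now 3)
Step 2: +3 fires, +3 burnt (F count now 3)
Step 3: +4 fires, +3 burnt (F count now 4)
Step 4: +5 fires, +4 burnt (F count now 5)
Step 5: +3 fires, +5 burnt (F count now 3)
Step 6: +5 fires, +3 burnt (F count now 5)
Step 7: +3 fires, +5 burnt (F count now 3)
Step 8: +1 fires, +3 burnt (F count now 1)
Step 9: +0 fires, +1 burnt (F count now 0)
Fire out after step 9
Initially T: 28, now '.': 35
Total burnt (originally-T cells now '.'): 27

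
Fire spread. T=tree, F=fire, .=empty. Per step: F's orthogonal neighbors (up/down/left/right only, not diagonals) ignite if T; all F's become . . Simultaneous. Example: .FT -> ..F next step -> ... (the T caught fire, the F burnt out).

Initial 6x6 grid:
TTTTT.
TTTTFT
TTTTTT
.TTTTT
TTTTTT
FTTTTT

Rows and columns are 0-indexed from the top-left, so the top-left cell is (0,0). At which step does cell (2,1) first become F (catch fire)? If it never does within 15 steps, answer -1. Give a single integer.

Step 1: cell (2,1)='T' (+6 fires, +2 burnt)
Step 2: cell (2,1)='T' (+7 fires, +6 burnt)
Step 3: cell (2,1)='T' (+9 fires, +7 burnt)
Step 4: cell (2,1)='F' (+7 fires, +9 burnt)
  -> target ignites at step 4
Step 5: cell (2,1)='.' (+3 fires, +7 burnt)
Step 6: cell (2,1)='.' (+0 fires, +3 burnt)
  fire out at step 6

4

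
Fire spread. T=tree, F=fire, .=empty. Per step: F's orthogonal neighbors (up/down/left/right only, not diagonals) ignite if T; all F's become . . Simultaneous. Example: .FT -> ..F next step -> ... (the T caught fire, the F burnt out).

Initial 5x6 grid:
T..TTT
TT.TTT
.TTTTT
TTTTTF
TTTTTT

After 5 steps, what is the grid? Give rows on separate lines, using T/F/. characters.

Step 1: 3 trees catch fire, 1 burn out
  T..TTT
  TT.TTT
  .TTTTF
  TTTTF.
  TTTTTF
Step 2: 4 trees catch fire, 3 burn out
  T..TTT
  TT.TTF
  .TTTF.
  TTTF..
  TTTTF.
Step 3: 5 trees catch fire, 4 burn out
  T..TTF
  TT.TF.
  .TTF..
  TTF...
  TTTF..
Step 4: 5 trees catch fire, 5 burn out
  T..TF.
  TT.F..
  .TF...
  TF....
  TTF...
Step 5: 4 trees catch fire, 5 burn out
  T..F..
  TT....
  .F....
  F.....
  TF....

T..F..
TT....
.F....
F.....
TF....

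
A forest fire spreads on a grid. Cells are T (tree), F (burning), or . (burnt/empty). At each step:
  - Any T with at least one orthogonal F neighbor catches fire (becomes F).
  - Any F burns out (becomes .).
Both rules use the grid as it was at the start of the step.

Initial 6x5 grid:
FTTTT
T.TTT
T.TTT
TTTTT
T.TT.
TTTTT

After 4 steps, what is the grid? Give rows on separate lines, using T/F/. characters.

Step 1: 2 trees catch fire, 1 burn out
  .FTTT
  F.TTT
  T.TTT
  TTTTT
  T.TT.
  TTTTT
Step 2: 2 trees catch fire, 2 burn out
  ..FTT
  ..TTT
  F.TTT
  TTTTT
  T.TT.
  TTTTT
Step 3: 3 trees catch fire, 2 burn out
  ...FT
  ..FTT
  ..TTT
  FTTTT
  T.TT.
  TTTTT
Step 4: 5 trees catch fire, 3 burn out
  ....F
  ...FT
  ..FTT
  .FTTT
  F.TT.
  TTTTT

....F
...FT
..FTT
.FTTT
F.TT.
TTTTT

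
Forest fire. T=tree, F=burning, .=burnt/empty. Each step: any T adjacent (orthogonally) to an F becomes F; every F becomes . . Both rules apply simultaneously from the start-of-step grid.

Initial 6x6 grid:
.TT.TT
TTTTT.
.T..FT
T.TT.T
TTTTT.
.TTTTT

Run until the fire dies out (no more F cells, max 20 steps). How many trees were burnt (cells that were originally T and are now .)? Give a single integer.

Answer: 12

Derivation:
Step 1: +2 fires, +1 burnt (F count now 2)
Step 2: +3 fires, +2 burnt (F count now 3)
Step 3: +2 fires, +3 burnt (F count now 2)
Step 4: +2 fires, +2 burnt (F count now 2)
Step 5: +3 fires, +2 burnt (F count now 3)
Step 6: +0 fires, +3 burnt (F count now 0)
Fire out after step 6
Initially T: 25, now '.': 23
Total burnt (originally-T cells now '.'): 12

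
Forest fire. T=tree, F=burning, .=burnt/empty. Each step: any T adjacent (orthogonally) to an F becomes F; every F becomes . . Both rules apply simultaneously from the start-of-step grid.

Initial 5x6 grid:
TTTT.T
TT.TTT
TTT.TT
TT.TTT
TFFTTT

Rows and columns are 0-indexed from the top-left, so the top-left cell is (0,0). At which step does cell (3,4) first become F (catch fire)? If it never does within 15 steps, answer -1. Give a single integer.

Step 1: cell (3,4)='T' (+3 fires, +2 burnt)
Step 2: cell (3,4)='T' (+4 fires, +3 burnt)
Step 3: cell (3,4)='F' (+5 fires, +4 burnt)
  -> target ignites at step 3
Step 4: cell (3,4)='.' (+4 fires, +5 burnt)
Step 5: cell (3,4)='.' (+4 fires, +4 burnt)
Step 6: cell (3,4)='.' (+3 fires, +4 burnt)
Step 7: cell (3,4)='.' (+1 fires, +3 burnt)
Step 8: cell (3,4)='.' (+0 fires, +1 burnt)
  fire out at step 8

3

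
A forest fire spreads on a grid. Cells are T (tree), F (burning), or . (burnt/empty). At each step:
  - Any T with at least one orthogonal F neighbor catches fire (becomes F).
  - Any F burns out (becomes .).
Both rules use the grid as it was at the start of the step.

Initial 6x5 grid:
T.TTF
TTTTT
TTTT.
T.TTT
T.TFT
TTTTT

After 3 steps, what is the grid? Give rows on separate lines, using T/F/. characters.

Step 1: 6 trees catch fire, 2 burn out
  T.TF.
  TTTTF
  TTTT.
  T.TFT
  T.F.F
  TTTFT
Step 2: 7 trees catch fire, 6 burn out
  T.F..
  TTTF.
  TTTF.
  T.F.F
  T....
  TTF.F
Step 3: 3 trees catch fire, 7 burn out
  T....
  TTF..
  TTF..
  T....
  T....
  TF...

T....
TTF..
TTF..
T....
T....
TF...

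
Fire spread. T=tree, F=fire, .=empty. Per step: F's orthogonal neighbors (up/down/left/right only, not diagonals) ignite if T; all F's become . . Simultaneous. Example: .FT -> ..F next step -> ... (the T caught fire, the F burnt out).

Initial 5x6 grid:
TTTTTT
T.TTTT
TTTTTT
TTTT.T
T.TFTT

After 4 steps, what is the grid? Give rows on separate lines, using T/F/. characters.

Step 1: 3 trees catch fire, 1 burn out
  TTTTTT
  T.TTTT
  TTTTTT
  TTTF.T
  T.F.FT
Step 2: 3 trees catch fire, 3 burn out
  TTTTTT
  T.TTTT
  TTTFTT
  TTF..T
  T....F
Step 3: 5 trees catch fire, 3 burn out
  TTTTTT
  T.TFTT
  TTF.FT
  TF...F
  T.....
Step 4: 6 trees catch fire, 5 burn out
  TTTFTT
  T.F.FT
  TF...F
  F.....
  T.....

TTTFTT
T.F.FT
TF...F
F.....
T.....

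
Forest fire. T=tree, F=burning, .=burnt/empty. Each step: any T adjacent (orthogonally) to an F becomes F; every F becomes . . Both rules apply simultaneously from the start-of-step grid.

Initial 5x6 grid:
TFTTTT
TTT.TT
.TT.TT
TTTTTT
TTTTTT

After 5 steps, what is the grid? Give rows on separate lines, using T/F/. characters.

Step 1: 3 trees catch fire, 1 burn out
  F.FTTT
  TFT.TT
  .TT.TT
  TTTTTT
  TTTTTT
Step 2: 4 trees catch fire, 3 burn out
  ...FTT
  F.F.TT
  .FT.TT
  TTTTTT
  TTTTTT
Step 3: 3 trees catch fire, 4 burn out
  ....FT
  ....TT
  ..F.TT
  TFTTTT
  TTTTTT
Step 4: 5 trees catch fire, 3 burn out
  .....F
  ....FT
  ....TT
  F.FTTT
  TFTTTT
Step 5: 5 trees catch fire, 5 burn out
  ......
  .....F
  ....FT
  ...FTT
  F.FTTT

......
.....F
....FT
...FTT
F.FTTT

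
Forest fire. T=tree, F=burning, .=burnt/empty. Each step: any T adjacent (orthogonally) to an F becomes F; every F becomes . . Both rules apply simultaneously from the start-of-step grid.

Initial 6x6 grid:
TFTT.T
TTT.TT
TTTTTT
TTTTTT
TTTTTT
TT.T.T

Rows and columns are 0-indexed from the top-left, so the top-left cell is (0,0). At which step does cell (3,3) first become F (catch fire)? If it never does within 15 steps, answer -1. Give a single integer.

Step 1: cell (3,3)='T' (+3 fires, +1 burnt)
Step 2: cell (3,3)='T' (+4 fires, +3 burnt)
Step 3: cell (3,3)='T' (+3 fires, +4 burnt)
Step 4: cell (3,3)='T' (+4 fires, +3 burnt)
Step 5: cell (3,3)='F' (+5 fires, +4 burnt)
  -> target ignites at step 5
Step 6: cell (3,3)='.' (+5 fires, +5 burnt)
Step 7: cell (3,3)='.' (+4 fires, +5 burnt)
Step 8: cell (3,3)='.' (+2 fires, +4 burnt)
Step 9: cell (3,3)='.' (+1 fires, +2 burnt)
Step 10: cell (3,3)='.' (+0 fires, +1 burnt)
  fire out at step 10

5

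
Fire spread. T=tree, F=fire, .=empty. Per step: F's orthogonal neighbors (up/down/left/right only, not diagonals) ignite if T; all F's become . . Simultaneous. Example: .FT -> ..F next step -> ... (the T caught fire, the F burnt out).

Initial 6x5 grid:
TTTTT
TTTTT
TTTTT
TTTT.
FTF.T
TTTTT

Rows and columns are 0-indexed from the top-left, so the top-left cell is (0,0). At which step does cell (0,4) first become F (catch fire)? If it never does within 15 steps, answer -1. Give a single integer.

Step 1: cell (0,4)='T' (+5 fires, +2 burnt)
Step 2: cell (0,4)='T' (+6 fires, +5 burnt)
Step 3: cell (0,4)='T' (+5 fires, +6 burnt)
Step 4: cell (0,4)='T' (+6 fires, +5 burnt)
Step 5: cell (0,4)='T' (+3 fires, +6 burnt)
Step 6: cell (0,4)='F' (+1 fires, +3 burnt)
  -> target ignites at step 6
Step 7: cell (0,4)='.' (+0 fires, +1 burnt)
  fire out at step 7

6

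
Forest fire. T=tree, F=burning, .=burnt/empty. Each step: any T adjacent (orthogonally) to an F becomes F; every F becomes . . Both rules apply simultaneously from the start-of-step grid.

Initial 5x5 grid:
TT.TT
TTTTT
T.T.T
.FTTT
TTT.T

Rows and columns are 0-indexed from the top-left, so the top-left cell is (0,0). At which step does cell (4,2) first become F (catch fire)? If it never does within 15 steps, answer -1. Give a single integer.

Step 1: cell (4,2)='T' (+2 fires, +1 burnt)
Step 2: cell (4,2)='F' (+4 fires, +2 burnt)
  -> target ignites at step 2
Step 3: cell (4,2)='.' (+2 fires, +4 burnt)
Step 4: cell (4,2)='.' (+4 fires, +2 burnt)
Step 5: cell (4,2)='.' (+4 fires, +4 burnt)
Step 6: cell (4,2)='.' (+3 fires, +4 burnt)
Step 7: cell (4,2)='.' (+0 fires, +3 burnt)
  fire out at step 7

2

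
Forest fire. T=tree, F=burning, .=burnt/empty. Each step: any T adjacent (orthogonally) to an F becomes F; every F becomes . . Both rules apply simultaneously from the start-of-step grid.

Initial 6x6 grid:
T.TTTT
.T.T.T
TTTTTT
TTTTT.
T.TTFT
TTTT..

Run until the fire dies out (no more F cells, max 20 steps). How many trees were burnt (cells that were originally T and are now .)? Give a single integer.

Answer: 26

Derivation:
Step 1: +3 fires, +1 burnt (F count now 3)
Step 2: +4 fires, +3 burnt (F count now 4)
Step 3: +4 fires, +4 burnt (F count now 4)
Step 4: +5 fires, +4 burnt (F count now 5)
Step 5: +5 fires, +5 burnt (F count now 5)
Step 6: +5 fires, +5 burnt (F count now 5)
Step 7: +0 fires, +5 burnt (F count now 0)
Fire out after step 7
Initially T: 27, now '.': 35
Total burnt (originally-T cells now '.'): 26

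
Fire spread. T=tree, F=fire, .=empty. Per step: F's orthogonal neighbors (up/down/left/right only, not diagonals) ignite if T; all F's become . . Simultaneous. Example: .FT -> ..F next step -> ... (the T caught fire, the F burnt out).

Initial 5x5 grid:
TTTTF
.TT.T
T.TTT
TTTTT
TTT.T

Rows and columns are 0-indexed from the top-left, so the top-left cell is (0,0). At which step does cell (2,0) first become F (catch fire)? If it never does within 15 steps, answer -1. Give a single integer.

Step 1: cell (2,0)='T' (+2 fires, +1 burnt)
Step 2: cell (2,0)='T' (+2 fires, +2 burnt)
Step 3: cell (2,0)='T' (+4 fires, +2 burnt)
Step 4: cell (2,0)='T' (+5 fires, +4 burnt)
Step 5: cell (2,0)='T' (+1 fires, +5 burnt)
Step 6: cell (2,0)='T' (+2 fires, +1 burnt)
Step 7: cell (2,0)='T' (+2 fires, +2 burnt)
Step 8: cell (2,0)='F' (+2 fires, +2 burnt)
  -> target ignites at step 8
Step 9: cell (2,0)='.' (+0 fires, +2 burnt)
  fire out at step 9

8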